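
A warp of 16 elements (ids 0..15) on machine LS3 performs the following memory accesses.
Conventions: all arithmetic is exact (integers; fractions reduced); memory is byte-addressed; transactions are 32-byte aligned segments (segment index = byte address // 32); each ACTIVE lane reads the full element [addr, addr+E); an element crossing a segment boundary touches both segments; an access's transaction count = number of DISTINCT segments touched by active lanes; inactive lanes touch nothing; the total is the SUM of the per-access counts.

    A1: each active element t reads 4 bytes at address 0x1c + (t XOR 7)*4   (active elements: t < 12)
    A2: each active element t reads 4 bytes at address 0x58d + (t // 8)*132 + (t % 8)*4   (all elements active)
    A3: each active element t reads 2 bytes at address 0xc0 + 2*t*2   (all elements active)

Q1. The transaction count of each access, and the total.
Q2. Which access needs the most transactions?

A1: 3 transactions
A2: 4 transactions
A3: 2 transactions

Answer: 3,4,2; total 9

Answer: A2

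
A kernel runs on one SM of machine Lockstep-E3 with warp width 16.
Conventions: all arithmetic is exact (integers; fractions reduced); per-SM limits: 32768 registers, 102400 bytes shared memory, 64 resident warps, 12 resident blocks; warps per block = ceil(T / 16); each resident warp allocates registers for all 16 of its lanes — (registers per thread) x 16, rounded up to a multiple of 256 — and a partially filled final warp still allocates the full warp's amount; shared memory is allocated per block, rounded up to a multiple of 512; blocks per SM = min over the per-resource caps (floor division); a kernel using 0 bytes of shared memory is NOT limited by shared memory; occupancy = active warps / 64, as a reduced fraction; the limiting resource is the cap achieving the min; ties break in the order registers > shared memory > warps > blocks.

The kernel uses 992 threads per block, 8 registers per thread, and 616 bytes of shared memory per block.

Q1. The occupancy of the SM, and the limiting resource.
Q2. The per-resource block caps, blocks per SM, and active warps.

Answer: occupancy 31/32, limited by warps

registers: 2 blocks
shared memory: 100 blocks
warps: 1 block
blocks: 12 blocks

Answer: 1 block, 62 active warps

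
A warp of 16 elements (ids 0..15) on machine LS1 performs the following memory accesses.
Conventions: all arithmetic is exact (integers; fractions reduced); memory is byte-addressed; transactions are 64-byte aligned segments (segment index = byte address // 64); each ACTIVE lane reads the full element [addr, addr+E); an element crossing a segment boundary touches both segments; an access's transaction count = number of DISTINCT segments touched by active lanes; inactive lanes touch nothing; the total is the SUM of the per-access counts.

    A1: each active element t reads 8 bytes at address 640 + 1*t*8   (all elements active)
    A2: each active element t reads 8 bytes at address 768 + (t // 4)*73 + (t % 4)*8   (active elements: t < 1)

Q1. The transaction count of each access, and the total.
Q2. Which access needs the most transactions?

A1: 2 transactions
A2: 1 transaction

Answer: 2,1; total 3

Answer: A1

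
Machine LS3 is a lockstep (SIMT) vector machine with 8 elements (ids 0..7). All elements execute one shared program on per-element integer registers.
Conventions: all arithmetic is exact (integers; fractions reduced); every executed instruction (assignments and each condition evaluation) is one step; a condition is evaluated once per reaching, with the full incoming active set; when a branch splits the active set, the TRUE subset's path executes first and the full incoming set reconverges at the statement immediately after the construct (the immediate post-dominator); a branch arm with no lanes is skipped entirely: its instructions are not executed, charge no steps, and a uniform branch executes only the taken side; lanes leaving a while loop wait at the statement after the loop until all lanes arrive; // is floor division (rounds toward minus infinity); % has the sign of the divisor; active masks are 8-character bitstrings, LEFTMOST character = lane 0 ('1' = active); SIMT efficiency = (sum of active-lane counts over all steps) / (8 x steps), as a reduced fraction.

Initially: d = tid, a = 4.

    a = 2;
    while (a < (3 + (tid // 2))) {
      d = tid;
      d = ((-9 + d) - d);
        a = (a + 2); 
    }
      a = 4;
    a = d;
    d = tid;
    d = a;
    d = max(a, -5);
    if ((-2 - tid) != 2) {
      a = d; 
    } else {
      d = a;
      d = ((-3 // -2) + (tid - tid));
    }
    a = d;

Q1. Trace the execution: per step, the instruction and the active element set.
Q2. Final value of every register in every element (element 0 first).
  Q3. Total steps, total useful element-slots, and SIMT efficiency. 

step 0: a <- 2                       11111111
step 1: eval (a < (3 + (tid // 2)))  11111111
step 2: d <- tid                     11111111
step 3: d <- ((-9 + d) - d)          11111111
step 4: a <- (a + 2)                 11111111
step 5: eval (a < (3 + (tid // 2)))  11111111
step 6: d <- tid                     00001111
step 7: d <- ((-9 + d) - d)          00001111
step 8: a <- (a + 2)                 00001111
step 9: eval (a < (3 + (tid // 2)))  00001111
step 10: a <- 4                       11111111
step 11: a <- d                       11111111
step 12: d <- tid                     11111111
step 13: d <- a                       11111111
step 14: d <- max(a, -5)              11111111
step 15: eval ((-2 - tid) != 2)       11111111
step 16: a <- d                       11111111
step 17: a <- d                       11111111

Answer: 18 steps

d: -5,-5,-5,-5,-5,-5,-5,-5
a: -5,-5,-5,-5,-5,-5,-5,-5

steps = 18; useful = 128; efficiency = 128/144 = 8/9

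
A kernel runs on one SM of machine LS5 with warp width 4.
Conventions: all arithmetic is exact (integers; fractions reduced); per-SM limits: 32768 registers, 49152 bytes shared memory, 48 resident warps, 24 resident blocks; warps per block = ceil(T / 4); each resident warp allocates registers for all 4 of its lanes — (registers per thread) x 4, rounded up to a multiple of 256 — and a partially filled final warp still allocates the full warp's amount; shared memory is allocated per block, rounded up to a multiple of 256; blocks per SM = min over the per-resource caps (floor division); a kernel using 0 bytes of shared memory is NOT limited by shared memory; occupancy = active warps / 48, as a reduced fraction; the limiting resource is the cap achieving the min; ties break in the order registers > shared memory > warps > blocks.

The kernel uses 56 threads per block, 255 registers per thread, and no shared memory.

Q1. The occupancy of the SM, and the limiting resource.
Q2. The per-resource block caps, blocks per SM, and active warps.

Answer: occupancy 7/12, limited by registers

registers: 2 blocks
shared memory: no limit (kernel uses none)
warps: 3 blocks
blocks: 24 blocks

Answer: 2 blocks, 28 active warps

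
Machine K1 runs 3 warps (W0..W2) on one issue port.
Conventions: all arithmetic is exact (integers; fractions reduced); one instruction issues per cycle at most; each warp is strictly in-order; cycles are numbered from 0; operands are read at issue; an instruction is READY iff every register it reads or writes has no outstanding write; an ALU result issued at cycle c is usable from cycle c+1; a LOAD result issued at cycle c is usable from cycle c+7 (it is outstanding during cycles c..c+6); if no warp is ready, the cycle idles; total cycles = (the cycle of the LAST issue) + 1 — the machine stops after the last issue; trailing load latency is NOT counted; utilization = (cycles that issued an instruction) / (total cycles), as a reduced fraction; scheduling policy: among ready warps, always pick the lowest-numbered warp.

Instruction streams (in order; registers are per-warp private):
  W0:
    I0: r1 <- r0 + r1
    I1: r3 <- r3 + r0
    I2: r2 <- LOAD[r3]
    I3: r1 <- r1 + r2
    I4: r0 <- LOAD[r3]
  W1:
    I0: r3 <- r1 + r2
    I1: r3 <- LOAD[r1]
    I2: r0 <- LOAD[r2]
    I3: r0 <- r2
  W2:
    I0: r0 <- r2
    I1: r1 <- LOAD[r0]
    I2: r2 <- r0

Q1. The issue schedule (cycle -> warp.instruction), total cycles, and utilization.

cycle 0: W0.I0
cycle 1: W0.I1
cycle 2: W0.I2
cycle 3: W1.I0
cycle 4: W1.I1
cycle 5: W1.I2
cycle 6: W2.I0
cycle 7: W2.I1
cycle 8: W2.I2
cycle 9: W0.I3
cycle 10: W0.I4
cycle 11: idle
cycle 12: W1.I3

Answer: 13 cycles, utilization 12/13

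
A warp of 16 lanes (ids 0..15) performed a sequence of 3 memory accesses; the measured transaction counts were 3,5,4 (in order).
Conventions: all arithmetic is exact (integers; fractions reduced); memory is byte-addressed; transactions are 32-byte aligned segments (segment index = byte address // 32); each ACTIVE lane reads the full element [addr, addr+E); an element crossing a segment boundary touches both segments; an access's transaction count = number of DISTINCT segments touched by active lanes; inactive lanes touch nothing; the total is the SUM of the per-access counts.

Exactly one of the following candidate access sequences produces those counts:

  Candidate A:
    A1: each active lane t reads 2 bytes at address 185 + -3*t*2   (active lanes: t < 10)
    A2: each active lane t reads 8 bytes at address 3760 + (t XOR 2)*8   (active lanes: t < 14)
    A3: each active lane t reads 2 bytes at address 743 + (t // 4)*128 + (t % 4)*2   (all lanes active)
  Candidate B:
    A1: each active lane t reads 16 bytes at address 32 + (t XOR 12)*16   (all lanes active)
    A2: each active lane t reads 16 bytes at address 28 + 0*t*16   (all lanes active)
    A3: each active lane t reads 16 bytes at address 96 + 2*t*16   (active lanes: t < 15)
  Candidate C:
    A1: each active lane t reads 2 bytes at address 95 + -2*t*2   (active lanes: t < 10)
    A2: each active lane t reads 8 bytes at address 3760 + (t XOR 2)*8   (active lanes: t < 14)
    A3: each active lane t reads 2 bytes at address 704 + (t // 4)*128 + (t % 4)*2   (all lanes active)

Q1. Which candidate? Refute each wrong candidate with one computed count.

A: A1 gives 2 transactions, not 3
B: A1 gives 8 transactions, not 3
C: all counts match (3,5,4)

Answer: C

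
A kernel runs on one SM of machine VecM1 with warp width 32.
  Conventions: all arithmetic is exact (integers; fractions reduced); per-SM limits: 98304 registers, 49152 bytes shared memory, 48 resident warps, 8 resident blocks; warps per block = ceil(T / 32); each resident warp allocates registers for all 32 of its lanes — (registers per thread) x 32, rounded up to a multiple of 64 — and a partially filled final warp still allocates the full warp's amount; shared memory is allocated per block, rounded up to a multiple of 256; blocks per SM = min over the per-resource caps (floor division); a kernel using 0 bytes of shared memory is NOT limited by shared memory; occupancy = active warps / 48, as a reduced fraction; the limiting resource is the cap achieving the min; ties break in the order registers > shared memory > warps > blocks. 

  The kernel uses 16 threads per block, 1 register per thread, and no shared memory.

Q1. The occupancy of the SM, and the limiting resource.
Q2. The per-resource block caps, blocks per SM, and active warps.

Answer: occupancy 1/6, limited by blocks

registers: 1536 blocks
shared memory: no limit (kernel uses none)
warps: 48 blocks
blocks: 8 blocks

Answer: 8 blocks, 8 active warps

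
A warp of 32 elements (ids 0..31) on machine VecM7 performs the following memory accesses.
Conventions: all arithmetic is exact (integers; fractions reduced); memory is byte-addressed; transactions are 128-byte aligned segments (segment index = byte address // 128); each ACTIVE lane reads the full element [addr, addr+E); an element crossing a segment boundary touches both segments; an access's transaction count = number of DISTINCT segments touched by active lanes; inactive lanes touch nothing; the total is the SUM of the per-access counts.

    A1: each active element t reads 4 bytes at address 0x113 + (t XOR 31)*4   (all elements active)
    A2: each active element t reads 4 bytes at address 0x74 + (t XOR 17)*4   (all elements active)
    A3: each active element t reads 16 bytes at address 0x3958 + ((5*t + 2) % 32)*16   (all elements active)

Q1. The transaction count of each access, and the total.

A1: 2 transactions
A2: 2 transactions
A3: 5 transactions

Answer: 2,2,5; total 9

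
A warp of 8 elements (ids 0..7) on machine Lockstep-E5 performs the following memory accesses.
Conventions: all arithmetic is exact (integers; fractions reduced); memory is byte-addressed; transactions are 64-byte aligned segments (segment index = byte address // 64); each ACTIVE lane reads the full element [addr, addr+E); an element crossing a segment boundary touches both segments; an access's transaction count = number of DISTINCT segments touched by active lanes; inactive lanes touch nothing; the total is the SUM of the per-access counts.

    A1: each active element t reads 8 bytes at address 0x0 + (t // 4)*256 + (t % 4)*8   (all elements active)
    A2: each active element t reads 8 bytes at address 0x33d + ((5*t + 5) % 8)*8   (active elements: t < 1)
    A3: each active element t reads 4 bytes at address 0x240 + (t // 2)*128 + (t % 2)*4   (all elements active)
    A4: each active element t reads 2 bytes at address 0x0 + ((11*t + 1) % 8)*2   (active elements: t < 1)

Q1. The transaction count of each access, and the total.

A1: 2 transactions
A2: 1 transaction
A3: 4 transactions
A4: 1 transaction

Answer: 2,1,4,1; total 8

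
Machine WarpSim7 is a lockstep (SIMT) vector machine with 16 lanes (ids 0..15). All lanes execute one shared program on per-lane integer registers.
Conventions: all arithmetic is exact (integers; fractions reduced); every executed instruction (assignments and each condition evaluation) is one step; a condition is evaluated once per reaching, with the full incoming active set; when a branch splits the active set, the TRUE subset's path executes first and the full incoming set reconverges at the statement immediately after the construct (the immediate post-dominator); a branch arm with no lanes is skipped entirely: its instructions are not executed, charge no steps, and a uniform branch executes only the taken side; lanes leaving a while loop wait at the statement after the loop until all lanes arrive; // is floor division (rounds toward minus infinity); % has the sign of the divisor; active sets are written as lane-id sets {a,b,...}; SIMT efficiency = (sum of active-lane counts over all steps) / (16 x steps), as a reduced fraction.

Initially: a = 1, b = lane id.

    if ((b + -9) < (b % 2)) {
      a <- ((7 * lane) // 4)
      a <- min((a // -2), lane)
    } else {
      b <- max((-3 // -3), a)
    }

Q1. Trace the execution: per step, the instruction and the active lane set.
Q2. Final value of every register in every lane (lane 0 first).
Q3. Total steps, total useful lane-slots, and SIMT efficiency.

step 0: eval ((b + -9) < (b % 2))    {0,1,2,3,4,5,6,7,8,9,10,11,12,13,14,15}
step 1: a <- ((7 * lane) // 4)       {0,1,2,3,4,5,6,7,8,9}
step 2: a <- min((a // -2), lane)    {0,1,2,3,4,5,6,7,8,9}
step 3: b <- max((-3 // -3), a)      {10,11,12,13,14,15}

Answer: 4 steps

a: 0,-1,-2,-3,-4,-4,-5,-6,-7,-8,1,1,1,1,1,1
b: 0,1,2,3,4,5,6,7,8,9,1,1,1,1,1,1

steps = 4; useful = 42; efficiency = 42/64 = 21/32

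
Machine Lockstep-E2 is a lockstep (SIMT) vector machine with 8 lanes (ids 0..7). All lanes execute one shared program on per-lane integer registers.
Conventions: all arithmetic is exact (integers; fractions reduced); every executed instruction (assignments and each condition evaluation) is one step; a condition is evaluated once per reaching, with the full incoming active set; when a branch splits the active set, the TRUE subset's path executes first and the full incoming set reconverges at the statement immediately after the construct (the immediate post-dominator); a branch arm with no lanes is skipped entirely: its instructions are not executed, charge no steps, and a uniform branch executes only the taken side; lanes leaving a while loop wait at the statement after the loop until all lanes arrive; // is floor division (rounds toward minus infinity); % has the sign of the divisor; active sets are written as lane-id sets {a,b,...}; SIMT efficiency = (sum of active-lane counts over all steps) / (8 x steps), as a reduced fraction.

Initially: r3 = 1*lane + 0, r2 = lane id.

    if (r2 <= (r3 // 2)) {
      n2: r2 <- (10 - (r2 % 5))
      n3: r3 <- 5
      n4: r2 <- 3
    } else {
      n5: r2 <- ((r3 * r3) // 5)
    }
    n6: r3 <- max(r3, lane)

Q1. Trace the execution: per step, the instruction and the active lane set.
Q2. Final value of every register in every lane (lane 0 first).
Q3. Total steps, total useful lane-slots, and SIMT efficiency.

step 0: eval (r2 <= (r3 // 2))       {0,1,2,3,4,5,6,7}
step 1: r2 <- (10 - (r2 % 5))        {0}
step 2: r3 <- 5                      {0}
step 3: r2 <- 3                      {0}
step 4: r2 <- ((r3 * r3) // 5)       {1,2,3,4,5,6,7}
step 5: r3 <- max(r3, lane)          {0,1,2,3,4,5,6,7}

Answer: 6 steps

r3: 5,1,2,3,4,5,6,7
r2: 3,0,0,1,3,5,7,9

steps = 6; useful = 26; efficiency = 26/48 = 13/24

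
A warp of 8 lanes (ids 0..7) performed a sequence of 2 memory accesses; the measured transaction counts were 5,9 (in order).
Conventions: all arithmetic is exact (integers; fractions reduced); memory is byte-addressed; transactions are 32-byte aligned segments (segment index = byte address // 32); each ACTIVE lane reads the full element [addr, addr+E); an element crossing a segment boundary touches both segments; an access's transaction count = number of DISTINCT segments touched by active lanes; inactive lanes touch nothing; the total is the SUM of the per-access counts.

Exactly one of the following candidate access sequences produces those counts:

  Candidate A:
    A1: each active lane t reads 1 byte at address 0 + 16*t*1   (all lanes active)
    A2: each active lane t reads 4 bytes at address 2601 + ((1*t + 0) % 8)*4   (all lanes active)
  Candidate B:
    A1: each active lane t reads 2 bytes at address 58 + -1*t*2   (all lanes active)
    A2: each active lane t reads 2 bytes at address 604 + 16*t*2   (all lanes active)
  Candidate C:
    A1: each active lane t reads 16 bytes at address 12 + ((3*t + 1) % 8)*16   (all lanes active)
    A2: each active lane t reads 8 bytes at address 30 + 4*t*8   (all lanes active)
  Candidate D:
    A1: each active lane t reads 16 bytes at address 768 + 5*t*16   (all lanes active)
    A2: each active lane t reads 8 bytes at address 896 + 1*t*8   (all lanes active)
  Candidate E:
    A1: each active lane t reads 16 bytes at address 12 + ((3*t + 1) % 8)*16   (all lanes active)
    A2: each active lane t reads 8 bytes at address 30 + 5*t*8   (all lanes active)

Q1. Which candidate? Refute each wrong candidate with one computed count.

A: A1 gives 4 transactions, not 5
B: A1 gives 1 transaction, not 5
D: A1 gives 8 transactions, not 5
E: A2 gives 10 transactions, not 9
C: all counts match (5,9)

Answer: C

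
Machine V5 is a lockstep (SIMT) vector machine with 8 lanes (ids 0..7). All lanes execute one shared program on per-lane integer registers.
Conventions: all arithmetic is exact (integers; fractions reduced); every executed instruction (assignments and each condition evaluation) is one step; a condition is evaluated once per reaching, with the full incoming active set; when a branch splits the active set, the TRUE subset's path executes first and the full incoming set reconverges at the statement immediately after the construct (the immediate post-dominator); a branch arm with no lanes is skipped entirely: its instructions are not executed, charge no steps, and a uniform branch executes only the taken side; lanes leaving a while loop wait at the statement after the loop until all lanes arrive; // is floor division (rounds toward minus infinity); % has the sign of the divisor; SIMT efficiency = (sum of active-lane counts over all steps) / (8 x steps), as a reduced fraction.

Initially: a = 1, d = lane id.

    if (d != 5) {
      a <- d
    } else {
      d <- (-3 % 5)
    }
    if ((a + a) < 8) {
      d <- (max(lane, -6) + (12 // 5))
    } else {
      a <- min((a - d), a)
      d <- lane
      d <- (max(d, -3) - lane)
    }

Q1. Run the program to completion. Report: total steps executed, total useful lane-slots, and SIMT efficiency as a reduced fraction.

Answer: 8 steps, 38 useful, 19/32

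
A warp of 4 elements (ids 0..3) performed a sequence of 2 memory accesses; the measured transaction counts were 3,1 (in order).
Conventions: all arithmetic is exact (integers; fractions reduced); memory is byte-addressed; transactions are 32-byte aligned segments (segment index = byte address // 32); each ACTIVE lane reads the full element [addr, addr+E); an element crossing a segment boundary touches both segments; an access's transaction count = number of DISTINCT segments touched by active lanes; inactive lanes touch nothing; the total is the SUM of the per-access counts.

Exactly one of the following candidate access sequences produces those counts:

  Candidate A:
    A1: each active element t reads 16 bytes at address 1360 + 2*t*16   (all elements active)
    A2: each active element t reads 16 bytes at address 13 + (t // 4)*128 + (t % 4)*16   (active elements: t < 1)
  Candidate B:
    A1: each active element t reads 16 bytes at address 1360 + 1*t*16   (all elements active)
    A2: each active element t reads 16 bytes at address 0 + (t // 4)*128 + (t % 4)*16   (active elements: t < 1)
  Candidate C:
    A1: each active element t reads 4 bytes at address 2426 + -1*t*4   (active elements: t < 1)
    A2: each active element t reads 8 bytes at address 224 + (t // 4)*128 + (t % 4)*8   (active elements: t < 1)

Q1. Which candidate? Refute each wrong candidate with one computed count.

A: A1 gives 4 transactions, not 3
C: A1 gives 1 transaction, not 3
B: all counts match (3,1)

Answer: B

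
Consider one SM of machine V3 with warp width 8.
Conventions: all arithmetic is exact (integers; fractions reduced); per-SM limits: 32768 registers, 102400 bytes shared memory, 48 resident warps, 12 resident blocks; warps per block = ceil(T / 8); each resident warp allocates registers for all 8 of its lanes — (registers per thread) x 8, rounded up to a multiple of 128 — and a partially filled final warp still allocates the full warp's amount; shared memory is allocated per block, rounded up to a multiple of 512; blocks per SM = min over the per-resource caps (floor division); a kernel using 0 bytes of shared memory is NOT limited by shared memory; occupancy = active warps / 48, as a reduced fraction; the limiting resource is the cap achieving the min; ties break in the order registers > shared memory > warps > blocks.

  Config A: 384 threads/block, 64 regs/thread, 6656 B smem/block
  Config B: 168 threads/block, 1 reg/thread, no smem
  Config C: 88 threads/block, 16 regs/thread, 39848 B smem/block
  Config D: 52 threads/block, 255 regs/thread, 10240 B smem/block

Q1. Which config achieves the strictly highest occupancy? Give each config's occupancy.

occupancies: A 1, B 7/8, C 11/24, D 7/24

Answer: A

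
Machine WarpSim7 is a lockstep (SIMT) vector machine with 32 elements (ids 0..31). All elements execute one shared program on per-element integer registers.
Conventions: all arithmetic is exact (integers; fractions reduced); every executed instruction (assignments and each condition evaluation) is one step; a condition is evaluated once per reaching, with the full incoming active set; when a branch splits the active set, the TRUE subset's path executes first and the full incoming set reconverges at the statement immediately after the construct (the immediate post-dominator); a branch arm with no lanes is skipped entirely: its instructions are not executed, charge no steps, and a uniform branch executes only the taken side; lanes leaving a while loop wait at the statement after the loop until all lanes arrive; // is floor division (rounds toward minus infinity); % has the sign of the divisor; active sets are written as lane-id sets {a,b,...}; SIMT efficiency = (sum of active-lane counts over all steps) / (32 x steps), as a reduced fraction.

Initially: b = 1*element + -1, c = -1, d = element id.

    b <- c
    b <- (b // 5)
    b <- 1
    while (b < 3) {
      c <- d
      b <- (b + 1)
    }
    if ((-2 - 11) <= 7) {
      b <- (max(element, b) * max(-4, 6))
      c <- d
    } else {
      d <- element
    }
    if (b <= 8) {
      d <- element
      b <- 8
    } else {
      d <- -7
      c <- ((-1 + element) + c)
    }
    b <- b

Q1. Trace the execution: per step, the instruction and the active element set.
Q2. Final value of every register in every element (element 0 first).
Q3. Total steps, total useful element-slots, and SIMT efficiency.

step 0: b <- c                       {0,1,2,3,4,5,6,7,8,9,10,11,12,13,14,15,16,17,18,19,20,21,22,23,24,25,26,27,28,29,30,31}
step 1: b <- (b // 5)                {0,1,2,3,4,5,6,7,8,9,10,11,12,13,14,15,16,17,18,19,20,21,22,23,24,25,26,27,28,29,30,31}
step 2: b <- 1                       {0,1,2,3,4,5,6,7,8,9,10,11,12,13,14,15,16,17,18,19,20,21,22,23,24,25,26,27,28,29,30,31}
step 3: eval (b < 3)                 {0,1,2,3,4,5,6,7,8,9,10,11,12,13,14,15,16,17,18,19,20,21,22,23,24,25,26,27,28,29,30,31}
step 4: c <- d                       {0,1,2,3,4,5,6,7,8,9,10,11,12,13,14,15,16,17,18,19,20,21,22,23,24,25,26,27,28,29,30,31}
step 5: b <- (b + 1)                 {0,1,2,3,4,5,6,7,8,9,10,11,12,13,14,15,16,17,18,19,20,21,22,23,24,25,26,27,28,29,30,31}
step 6: eval (b < 3)                 {0,1,2,3,4,5,6,7,8,9,10,11,12,13,14,15,16,17,18,19,20,21,22,23,24,25,26,27,28,29,30,31}
step 7: c <- d                       {0,1,2,3,4,5,6,7,8,9,10,11,12,13,14,15,16,17,18,19,20,21,22,23,24,25,26,27,28,29,30,31}
step 8: b <- (b + 1)                 {0,1,2,3,4,5,6,7,8,9,10,11,12,13,14,15,16,17,18,19,20,21,22,23,24,25,26,27,28,29,30,31}
step 9: eval (b < 3)                 {0,1,2,3,4,5,6,7,8,9,10,11,12,13,14,15,16,17,18,19,20,21,22,23,24,25,26,27,28,29,30,31}
step 10: eval ((-2 - 11) <= 7)        {0,1,2,3,4,5,6,7,8,9,10,11,12,13,14,15,16,17,18,19,20,21,22,23,24,25,26,27,28,29,30,31}
step 11: b <- (max(element, b) * max(-4, 6)) {0,1,2,3,4,5,6,7,8,9,10,11,12,13,14,15,16,17,18,19,20,21,22,23,24,25,26,27,28,29,30,31}
step 12: c <- d                       {0,1,2,3,4,5,6,7,8,9,10,11,12,13,14,15,16,17,18,19,20,21,22,23,24,25,26,27,28,29,30,31}
step 13: eval (b <= 8)                {0,1,2,3,4,5,6,7,8,9,10,11,12,13,14,15,16,17,18,19,20,21,22,23,24,25,26,27,28,29,30,31}
step 14: d <- -7                      {0,1,2,3,4,5,6,7,8,9,10,11,12,13,14,15,16,17,18,19,20,21,22,23,24,25,26,27,28,29,30,31}
step 15: c <- ((-1 + element) + c)    {0,1,2,3,4,5,6,7,8,9,10,11,12,13,14,15,16,17,18,19,20,21,22,23,24,25,26,27,28,29,30,31}
step 16: b <- b                       {0,1,2,3,4,5,6,7,8,9,10,11,12,13,14,15,16,17,18,19,20,21,22,23,24,25,26,27,28,29,30,31}

Answer: 17 steps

b: 18,18,18,18,24,30,36,42,48,54,60,66,72,78,84,90,96,102,108,114,120,126,132,138,144,150,156,162,168,174,180,186
c: -1,1,3,5,7,9,11,13,15,17,19,21,23,25,27,29,31,33,35,37,39,41,43,45,47,49,51,53,55,57,59,61
d: -7,-7,-7,-7,-7,-7,-7,-7,-7,-7,-7,-7,-7,-7,-7,-7,-7,-7,-7,-7,-7,-7,-7,-7,-7,-7,-7,-7,-7,-7,-7,-7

steps = 17; useful = 544; efficiency = 544/544 = 1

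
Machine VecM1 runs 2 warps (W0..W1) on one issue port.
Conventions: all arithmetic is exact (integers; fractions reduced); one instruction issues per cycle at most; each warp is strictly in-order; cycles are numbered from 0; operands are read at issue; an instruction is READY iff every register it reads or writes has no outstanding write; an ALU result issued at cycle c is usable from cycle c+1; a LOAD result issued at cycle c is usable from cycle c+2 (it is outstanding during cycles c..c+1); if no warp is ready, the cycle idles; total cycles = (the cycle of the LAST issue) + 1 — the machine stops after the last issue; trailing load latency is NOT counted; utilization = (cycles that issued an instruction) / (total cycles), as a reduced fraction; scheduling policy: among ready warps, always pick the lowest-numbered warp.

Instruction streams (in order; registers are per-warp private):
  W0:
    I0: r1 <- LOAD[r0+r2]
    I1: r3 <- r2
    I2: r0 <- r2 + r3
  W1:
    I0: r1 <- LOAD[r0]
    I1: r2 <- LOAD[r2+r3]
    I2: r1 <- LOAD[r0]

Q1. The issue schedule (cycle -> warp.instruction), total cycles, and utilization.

cycle 0: W0.I0
cycle 1: W0.I1
cycle 2: W0.I2
cycle 3: W1.I0
cycle 4: W1.I1
cycle 5: W1.I2

Answer: 6 cycles, utilization 1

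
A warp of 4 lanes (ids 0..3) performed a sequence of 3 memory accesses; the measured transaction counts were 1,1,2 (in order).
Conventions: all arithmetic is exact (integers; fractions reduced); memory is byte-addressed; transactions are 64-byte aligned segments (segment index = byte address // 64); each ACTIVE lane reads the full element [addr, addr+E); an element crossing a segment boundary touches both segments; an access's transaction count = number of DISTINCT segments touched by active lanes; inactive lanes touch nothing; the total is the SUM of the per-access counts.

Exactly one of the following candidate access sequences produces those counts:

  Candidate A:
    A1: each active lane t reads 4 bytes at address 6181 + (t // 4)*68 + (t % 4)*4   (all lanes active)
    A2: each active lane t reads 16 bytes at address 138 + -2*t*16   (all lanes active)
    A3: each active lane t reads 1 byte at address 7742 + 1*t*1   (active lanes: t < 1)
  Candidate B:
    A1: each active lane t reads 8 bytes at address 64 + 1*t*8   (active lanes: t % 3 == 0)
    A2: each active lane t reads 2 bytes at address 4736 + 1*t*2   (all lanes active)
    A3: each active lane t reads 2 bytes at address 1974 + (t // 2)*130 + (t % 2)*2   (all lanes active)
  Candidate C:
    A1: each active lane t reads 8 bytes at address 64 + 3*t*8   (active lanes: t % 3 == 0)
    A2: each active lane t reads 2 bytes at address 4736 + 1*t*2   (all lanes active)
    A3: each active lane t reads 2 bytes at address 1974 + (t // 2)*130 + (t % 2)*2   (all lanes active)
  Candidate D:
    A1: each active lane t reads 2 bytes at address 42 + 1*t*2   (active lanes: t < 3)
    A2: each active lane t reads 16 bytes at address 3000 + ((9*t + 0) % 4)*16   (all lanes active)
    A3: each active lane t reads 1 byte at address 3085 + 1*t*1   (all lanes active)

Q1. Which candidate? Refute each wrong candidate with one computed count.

A: A2 gives 3 transactions, not 1
C: A1 gives 2 transactions, not 1
D: A2 gives 2 transactions, not 1
B: all counts match (1,1,2)

Answer: B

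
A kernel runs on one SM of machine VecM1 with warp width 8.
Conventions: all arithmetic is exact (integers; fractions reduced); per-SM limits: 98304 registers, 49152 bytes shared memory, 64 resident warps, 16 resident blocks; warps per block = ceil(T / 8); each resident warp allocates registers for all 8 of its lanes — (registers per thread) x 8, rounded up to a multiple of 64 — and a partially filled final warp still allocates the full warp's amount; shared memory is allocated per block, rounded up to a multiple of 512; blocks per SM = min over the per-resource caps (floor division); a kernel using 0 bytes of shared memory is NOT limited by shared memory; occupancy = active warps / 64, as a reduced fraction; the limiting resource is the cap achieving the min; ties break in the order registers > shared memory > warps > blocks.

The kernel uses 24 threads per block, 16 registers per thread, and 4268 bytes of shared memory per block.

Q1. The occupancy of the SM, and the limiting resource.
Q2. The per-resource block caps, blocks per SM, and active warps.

Answer: occupancy 15/32, limited by shared memory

registers: 256 blocks
shared memory: 10 blocks
warps: 21 blocks
blocks: 16 blocks

Answer: 10 blocks, 30 active warps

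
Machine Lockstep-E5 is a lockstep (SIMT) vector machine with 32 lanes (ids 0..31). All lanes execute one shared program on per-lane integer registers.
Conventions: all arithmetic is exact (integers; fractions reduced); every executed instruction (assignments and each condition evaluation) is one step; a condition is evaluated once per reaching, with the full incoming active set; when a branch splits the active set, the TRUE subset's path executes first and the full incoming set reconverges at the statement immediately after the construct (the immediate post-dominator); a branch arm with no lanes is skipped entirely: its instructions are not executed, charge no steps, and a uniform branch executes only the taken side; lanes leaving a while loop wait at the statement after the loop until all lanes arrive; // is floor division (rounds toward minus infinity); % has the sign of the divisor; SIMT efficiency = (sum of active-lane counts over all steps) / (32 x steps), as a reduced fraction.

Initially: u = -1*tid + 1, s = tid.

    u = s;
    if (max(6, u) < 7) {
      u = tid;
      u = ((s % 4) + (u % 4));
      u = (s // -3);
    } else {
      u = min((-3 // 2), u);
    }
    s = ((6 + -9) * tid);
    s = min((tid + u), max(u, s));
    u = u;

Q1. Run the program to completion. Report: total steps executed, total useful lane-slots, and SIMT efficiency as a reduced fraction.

Answer: 9 steps, 206 useful, 103/144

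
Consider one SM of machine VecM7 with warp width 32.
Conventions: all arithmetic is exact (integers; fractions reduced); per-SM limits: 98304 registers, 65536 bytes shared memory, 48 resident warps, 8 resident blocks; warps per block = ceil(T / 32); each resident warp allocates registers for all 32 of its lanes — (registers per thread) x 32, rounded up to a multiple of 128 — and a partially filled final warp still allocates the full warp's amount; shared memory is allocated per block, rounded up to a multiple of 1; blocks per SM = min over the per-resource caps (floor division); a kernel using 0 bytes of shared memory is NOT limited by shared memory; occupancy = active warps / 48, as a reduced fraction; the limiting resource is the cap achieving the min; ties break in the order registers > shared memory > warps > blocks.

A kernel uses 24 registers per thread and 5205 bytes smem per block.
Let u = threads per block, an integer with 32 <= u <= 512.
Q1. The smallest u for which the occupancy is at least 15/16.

Answer: u = 161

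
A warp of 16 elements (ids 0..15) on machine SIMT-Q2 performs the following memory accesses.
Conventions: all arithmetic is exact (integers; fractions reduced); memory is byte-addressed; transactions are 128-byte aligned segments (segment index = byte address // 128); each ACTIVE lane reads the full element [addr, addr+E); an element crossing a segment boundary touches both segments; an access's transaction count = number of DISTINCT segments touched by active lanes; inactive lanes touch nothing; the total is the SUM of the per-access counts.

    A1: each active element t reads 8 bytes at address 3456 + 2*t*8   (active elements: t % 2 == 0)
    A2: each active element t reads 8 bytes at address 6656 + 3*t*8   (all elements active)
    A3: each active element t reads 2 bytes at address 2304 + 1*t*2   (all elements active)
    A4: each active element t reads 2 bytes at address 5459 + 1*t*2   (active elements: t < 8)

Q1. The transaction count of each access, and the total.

A1: 2 transactions
A2: 3 transactions
A3: 1 transaction
A4: 1 transaction

Answer: 2,3,1,1; total 7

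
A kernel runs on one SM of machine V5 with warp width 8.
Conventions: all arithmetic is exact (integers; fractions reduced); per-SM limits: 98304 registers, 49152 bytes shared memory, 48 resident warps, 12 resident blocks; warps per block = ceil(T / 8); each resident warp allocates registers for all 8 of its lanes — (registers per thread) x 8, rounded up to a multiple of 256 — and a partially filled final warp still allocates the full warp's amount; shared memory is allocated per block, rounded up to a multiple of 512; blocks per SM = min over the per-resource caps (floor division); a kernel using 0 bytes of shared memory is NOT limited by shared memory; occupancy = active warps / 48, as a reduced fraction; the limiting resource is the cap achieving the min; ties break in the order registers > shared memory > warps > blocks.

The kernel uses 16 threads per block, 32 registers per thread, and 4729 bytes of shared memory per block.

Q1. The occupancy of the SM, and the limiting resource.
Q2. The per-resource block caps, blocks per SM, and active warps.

Answer: occupancy 3/8, limited by shared memory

registers: 192 blocks
shared memory: 9 blocks
warps: 24 blocks
blocks: 12 blocks

Answer: 9 blocks, 18 active warps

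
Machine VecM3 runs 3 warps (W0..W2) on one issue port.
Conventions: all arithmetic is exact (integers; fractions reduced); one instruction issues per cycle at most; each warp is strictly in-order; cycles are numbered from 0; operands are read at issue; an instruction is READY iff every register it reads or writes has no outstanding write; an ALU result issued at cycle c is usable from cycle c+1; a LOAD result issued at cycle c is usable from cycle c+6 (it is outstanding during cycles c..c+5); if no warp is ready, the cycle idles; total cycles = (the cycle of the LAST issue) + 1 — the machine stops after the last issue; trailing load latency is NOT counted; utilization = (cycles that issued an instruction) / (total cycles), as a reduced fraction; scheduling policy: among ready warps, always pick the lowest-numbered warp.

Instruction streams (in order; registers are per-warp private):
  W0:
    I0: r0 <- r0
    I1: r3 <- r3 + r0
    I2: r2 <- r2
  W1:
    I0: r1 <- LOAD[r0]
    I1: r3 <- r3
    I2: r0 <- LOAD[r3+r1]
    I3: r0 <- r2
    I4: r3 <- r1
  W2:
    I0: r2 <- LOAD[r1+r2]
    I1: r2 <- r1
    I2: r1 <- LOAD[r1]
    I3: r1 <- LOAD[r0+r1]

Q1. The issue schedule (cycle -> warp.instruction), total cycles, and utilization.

cycle 0: W0.I0
cycle 1: W0.I1
cycle 2: W0.I2
cycle 3: W1.I0
cycle 4: W1.I1
cycle 5: W2.I0
cycle 6: idle
cycle 7: idle
cycle 8: idle
cycle 9: W1.I2
cycle 10: idle
cycle 11: W2.I1
cycle 12: W2.I2
cycle 13: idle
cycle 14: idle
cycle 15: W1.I3
cycle 16: W1.I4
cycle 17: idle
cycle 18: W2.I3

Answer: 19 cycles, utilization 12/19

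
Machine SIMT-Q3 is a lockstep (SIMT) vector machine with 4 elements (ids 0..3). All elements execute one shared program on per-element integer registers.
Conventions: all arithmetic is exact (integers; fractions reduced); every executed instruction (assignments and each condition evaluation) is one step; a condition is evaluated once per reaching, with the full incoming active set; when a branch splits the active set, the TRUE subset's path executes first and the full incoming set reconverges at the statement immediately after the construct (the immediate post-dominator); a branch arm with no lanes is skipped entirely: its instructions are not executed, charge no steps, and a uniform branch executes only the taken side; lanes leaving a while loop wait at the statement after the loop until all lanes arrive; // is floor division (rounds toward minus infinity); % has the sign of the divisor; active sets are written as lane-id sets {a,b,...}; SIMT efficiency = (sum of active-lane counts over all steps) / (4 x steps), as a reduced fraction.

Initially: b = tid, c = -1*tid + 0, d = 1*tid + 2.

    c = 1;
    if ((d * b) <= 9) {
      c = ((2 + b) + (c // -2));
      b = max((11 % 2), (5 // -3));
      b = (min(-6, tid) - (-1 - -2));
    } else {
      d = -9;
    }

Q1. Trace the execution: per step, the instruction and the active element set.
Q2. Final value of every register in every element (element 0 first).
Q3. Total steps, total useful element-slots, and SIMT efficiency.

step 0: c <- 1                       {0,1,2,3}
step 1: eval ((d * b) <= 9)          {0,1,2,3}
step 2: c <- ((2 + b) + (c // -2))   {0,1,2}
step 3: b <- max((11 % 2), (5 // -3)) {0,1,2}
step 4: b <- (min(-6, tid) - (-1 - -2)) {0,1,2}
step 5: d <- -9                      {3}

Answer: 6 steps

b: -7,-7,-7,3
c: 1,2,3,1
d: 2,3,4,-9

steps = 6; useful = 18; efficiency = 18/24 = 3/4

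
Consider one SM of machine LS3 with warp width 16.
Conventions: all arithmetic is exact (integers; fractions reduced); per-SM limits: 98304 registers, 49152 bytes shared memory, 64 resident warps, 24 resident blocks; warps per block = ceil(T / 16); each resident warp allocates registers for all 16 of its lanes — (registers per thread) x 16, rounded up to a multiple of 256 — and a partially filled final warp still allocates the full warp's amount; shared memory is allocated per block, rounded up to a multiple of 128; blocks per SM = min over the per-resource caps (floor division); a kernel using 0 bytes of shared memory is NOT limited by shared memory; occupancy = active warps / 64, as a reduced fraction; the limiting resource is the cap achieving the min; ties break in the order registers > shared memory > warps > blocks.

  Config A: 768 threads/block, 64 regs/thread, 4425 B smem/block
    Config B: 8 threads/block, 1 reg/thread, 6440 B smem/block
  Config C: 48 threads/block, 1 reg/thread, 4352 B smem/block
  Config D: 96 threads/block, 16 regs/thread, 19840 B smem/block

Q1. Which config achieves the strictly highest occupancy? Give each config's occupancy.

occupancies: A 3/4, B 7/64, C 33/64, D 3/16

Answer: A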